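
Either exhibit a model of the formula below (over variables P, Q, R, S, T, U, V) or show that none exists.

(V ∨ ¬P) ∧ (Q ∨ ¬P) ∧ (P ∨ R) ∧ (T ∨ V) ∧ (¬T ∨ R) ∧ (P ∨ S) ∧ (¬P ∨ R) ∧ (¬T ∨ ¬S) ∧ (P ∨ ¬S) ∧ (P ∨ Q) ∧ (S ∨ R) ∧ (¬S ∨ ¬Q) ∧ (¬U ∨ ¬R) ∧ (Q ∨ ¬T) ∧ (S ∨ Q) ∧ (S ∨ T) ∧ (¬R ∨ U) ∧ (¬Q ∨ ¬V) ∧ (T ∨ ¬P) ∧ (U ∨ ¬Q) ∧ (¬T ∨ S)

Try V = True.
Unit clause (¬Q) forces Q = False.
Unit clause (¬P) forces P = False.
Now (P) is unsatisfied and unit — conflict.
So V must be the other value — set V = False.
Unit clause (¬P) forces P = False.
Unit clause (R) forces R = True.
Unit clause (T) forces T = True.
Unit clause (S) forces S = True.
Now (¬S) is unsatisfied and unit — conflict.
Neither V = True nor V = False works.

UNSATISFIABLE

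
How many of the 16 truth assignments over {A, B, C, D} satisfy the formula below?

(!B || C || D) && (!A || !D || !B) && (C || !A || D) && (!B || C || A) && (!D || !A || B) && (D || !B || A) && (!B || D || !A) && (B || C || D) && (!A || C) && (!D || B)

There are 2^4 = 16 truth assignments over (A, B, C, D).
Check each against the 10 clauses (columns in the order A, B, C, D):
  F F F F  ✗ fails (B || C || D)
  F F F T  ✗ fails (!D || B)
  F F T F  ✓ satisfies all
  F F T T  ✗ fails (!D || B)
  F T F F  ✗ fails (!B || C || D)
  F T F T  ✗ fails (!B || C || A)
  F T T F  ✗ fails (D || !B || A)
  F T T T  ✓ satisfies all
  T F F F  ✗ fails (C || !A || D)
  T F F T  ✗ fails (!D || !A || B)
  T F T F  ✓ satisfies all
  T F T T  ✗ fails (!D || !A || B)
  T T F F  ✗ fails (!B || C || D)
  T T F T  ✗ fails (!A || !D || !B)
  T T T F  ✗ fails (!B || D || !A)
  T T T T  ✗ fails (!A || !D || !B)
3 of the 16 rows are models.

3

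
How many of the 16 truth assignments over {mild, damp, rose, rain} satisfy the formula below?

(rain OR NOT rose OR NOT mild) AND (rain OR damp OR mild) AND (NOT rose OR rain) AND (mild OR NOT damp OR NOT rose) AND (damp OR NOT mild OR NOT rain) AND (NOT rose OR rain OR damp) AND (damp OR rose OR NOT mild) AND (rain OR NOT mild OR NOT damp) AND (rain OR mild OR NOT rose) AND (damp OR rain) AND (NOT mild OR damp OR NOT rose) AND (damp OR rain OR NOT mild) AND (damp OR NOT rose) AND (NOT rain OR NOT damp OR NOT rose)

4

There are 2^4 = 16 truth assignments over (mild, damp, rose, rain).
Check each against the 14 clauses (columns in the order mild, damp, rose, rain):
  F F F F  ✗ fails (rain OR damp OR mild)
  F F F T  ✓ satisfies all
  F F T F  ✗ fails (rain OR damp OR mild)
  F F T T  ✗ fails (damp OR NOT rose)
  F T F F  ✓ satisfies all
  F T F T  ✓ satisfies all
  F T T F  ✗ fails (NOT rose OR rain)
  F T T T  ✗ fails (mild OR NOT damp OR NOT rose)
  T F F F  ✗ fails (damp OR rose OR NOT mild)
  T F F T  ✗ fails (damp OR NOT mild OR NOT rain)
  T F T F  ✗ fails (rain OR NOT rose OR NOT mild)
  T F T T  ✗ fails (damp OR NOT mild OR NOT rain)
  T T F F  ✗ fails (rain OR NOT mild OR NOT damp)
  T T F T  ✓ satisfies all
  T T T F  ✗ fails (rain OR NOT rose OR NOT mild)
  T T T T  ✗ fails (NOT rain OR NOT damp OR NOT rose)
4 of the 16 rows are models.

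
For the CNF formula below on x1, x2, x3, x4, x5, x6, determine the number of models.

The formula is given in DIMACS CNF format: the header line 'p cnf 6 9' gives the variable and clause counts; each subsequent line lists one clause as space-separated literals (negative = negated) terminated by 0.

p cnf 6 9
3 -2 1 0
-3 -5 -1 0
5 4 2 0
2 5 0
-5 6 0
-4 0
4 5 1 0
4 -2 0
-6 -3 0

There are 2^6 = 64 truth assignments over (x1, x2, x3, x4, x5, x6).
Split on x1. With x1 = True, the clauses containing x1 are satisfied and ¬x1 drops from the rest; 1 of the 2^5 = 32 assignments to the other variables satisfy what remains.
With x1 = False, by the same count on the reduced clause set, 1 assignment works.
(One model: x1=F, x2=F, x3=F, x4=F, x5=T, x6=T.)
Total: 1 + 1 = 2.

2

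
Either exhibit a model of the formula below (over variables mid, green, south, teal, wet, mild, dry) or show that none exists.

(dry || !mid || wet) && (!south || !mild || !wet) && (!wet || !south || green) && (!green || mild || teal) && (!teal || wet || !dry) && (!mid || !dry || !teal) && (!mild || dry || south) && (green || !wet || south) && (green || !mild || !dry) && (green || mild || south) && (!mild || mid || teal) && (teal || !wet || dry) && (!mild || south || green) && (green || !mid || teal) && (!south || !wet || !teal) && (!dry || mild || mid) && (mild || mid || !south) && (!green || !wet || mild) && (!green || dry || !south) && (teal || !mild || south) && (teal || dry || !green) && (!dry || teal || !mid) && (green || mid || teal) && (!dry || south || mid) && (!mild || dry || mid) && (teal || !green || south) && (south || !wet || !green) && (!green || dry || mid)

Branch on dry: set dry = true.
Branch on teal: set teal = false.
From the singleton clause (!mid), mid = false.
From the singleton clause (!mild), mild = false.
Now (mild) is unsatisfied and unit — conflict.
Undo teal and try teal = true.
From the singleton clause (wet), wet = true.
From the singleton clause (!mid), mid = false.
From the singleton clause (!south), south = false.
Now (south) is unsatisfied and unit — conflict.
Either choice for teal ends in contradiction.
Undo dry and try dry = false.
Branch on mid: set mid = false.
From the singleton clause (!mild), mild = false.
From the singleton clause (!south), south = false.
From the singleton clause (green), green = true.
Now (!green) is unsatisfied and unit — conflict.
Undo mid and try mid = true.
From the singleton clause (wet), wet = true.
From the singleton clause (teal), teal = true.
From the singleton clause (!south), south = false.
From the singleton clause (!mild), mild = false.
From the singleton clause (green), green = true.
Now (!green) is unsatisfied and unit — conflict.
Either choice for mid ends in contradiction.
Either choice for dry ends in contradiction.

UNSATISFIABLE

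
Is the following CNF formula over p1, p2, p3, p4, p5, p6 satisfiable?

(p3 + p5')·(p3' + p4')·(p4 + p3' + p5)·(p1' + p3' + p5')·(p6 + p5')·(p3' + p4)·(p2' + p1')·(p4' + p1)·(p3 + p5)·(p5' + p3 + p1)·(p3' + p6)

No

Suppose p3 = 1.
Unit clause (p4') forces p4 = 0.
Now (p4) is unsatisfied and unit — conflict.
Backtrack on p3: now try p3 = 0.
Unit clause (p5') forces p5 = 0.
Now (p5) is unsatisfied and unit — conflict.
Either choice for p3 ends in contradiction.
No assignment satisfies every clause.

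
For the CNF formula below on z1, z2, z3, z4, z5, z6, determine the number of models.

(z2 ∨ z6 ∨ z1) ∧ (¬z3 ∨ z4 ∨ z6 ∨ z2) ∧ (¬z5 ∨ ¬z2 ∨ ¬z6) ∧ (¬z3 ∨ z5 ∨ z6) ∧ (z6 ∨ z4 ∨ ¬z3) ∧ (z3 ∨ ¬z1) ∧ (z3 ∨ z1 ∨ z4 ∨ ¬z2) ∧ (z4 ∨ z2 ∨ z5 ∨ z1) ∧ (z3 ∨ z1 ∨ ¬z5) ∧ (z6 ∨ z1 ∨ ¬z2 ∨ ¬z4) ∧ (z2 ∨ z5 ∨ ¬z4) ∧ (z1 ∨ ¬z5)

There are 2^6 = 64 truth assignments over (z1, z2, z3, z4, z5, z6).
Split on z6. With z6 = True, the clauses containing z6 are satisfied and ¬z6 drops from the rest; 8 of the 2^5 = 32 assignments to the other variables satisfy what remains.
With z6 = False, by the same count on the reduced clause set, 2 assignments work.
Total: 8 + 2 = 10.

10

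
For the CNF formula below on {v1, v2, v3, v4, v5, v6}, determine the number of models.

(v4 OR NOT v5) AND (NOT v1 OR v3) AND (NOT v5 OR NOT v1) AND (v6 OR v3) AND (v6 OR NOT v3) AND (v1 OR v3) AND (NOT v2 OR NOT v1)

8

There are 2^6 = 64 truth assignments over (v1, v2, v3, v4, v5, v6).
Split on v4. With v4 = true, the clauses containing v4 are satisfied and NOT v4 drops from the rest; 5 of the 2^5 = 32 assignments to the other variables satisfy what remains.
With v4 = false, by the same count on the reduced clause set, 3 assignments work.
(One model: v1=F, v2=F, v3=T, v4=F, v5=F, v6=T.)
Total: 5 + 3 = 8.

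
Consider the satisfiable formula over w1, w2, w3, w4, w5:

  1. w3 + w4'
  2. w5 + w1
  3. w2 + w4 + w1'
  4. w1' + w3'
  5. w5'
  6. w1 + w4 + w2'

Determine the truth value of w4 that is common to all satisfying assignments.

Suppose w4 = 1.
(w3) alone gives w3 = 1.
(w1') alone gives w1 = 0.
(w5) alone gives w5 = 1.
But (w5') is also a unit clause — contradiction.
So every satisfying assignment has w4 = False.

False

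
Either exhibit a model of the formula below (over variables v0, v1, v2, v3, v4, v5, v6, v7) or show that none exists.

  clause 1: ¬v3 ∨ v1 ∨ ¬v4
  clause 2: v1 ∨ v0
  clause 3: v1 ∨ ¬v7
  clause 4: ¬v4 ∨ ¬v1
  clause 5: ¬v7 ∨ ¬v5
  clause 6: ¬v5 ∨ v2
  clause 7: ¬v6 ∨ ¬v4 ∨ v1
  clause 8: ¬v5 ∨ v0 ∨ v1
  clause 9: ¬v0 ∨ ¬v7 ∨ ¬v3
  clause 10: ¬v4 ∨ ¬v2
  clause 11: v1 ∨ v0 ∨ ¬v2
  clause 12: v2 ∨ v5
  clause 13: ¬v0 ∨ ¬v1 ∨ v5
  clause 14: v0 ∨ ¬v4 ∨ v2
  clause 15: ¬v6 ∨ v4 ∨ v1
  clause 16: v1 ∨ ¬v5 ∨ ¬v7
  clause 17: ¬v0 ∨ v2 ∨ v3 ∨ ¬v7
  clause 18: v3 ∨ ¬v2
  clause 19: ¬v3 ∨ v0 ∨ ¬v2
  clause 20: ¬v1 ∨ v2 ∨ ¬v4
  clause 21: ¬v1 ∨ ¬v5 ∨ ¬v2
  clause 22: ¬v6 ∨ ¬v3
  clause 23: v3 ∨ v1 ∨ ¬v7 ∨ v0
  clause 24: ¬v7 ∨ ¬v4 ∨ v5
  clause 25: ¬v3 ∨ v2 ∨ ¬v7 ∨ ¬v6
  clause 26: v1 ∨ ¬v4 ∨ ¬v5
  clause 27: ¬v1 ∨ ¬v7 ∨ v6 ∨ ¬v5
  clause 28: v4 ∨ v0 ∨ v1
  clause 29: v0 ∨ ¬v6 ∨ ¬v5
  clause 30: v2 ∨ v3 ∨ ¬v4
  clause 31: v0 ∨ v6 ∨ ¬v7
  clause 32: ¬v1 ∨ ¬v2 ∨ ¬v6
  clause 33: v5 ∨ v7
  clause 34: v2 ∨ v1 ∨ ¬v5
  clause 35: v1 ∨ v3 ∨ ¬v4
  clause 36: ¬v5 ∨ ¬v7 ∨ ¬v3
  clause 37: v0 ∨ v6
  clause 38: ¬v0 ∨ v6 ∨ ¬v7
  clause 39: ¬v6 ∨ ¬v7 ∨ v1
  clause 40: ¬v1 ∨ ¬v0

v0=True,  v1=False,  v2=True,  v3=True,  v4=False,  v5=True,  v6=False,  v7=False

Try v1 = False.
Unit clause (v0) forces v0 = True.
Unit clause (¬v7) forces v7 = False.
Unit clause (v5) forces v5 = True.
Unit clause (v2) forces v2 = True.
Unit clause (¬v4) forces v4 = False.
Unit clause (¬v6) forces v6 = False.
Unit clause (v3) forces v3 = True.
Every clause now holds.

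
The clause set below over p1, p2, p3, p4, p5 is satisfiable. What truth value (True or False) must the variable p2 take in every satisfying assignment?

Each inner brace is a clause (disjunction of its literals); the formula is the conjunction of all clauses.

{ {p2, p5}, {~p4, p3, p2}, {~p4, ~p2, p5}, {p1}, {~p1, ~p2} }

False

Suppose p2 = 1.
Unit clause (p1) forces p1 = 1.
That conflicts with the unit clause (~p1).
So every satisfying assignment has p2 = False.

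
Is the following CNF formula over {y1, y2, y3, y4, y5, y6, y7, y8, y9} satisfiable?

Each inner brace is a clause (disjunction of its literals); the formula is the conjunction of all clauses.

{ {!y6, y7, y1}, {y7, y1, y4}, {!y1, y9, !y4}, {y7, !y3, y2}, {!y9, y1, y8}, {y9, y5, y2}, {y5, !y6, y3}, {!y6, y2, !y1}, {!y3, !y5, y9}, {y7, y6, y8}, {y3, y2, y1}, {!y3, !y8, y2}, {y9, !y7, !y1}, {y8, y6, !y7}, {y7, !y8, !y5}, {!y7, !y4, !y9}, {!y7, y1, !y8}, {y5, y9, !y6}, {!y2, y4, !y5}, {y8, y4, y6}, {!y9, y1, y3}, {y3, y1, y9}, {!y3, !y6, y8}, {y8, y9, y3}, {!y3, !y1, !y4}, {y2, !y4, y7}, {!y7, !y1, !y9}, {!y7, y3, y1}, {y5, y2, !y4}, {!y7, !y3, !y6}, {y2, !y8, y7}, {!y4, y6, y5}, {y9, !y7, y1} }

Satisfiable

Branch on y6: set y6 = false.
Branch on y7: set y7 = false.
(y8) alone gives y8 = true.
(!y5) alone gives y5 = false.
(y2) alone gives y2 = true.
(!y4) alone gives y4 = false.
(y1) alone gives y1 = true.
Every clause is now satisfied; y3, y9 are unconstrained.
A satisfying assignment: y1: true,  y2: true,  y3: true,  y4: false,  y5: false,  y6: false,  y7: false,  y8: true,  y9: true.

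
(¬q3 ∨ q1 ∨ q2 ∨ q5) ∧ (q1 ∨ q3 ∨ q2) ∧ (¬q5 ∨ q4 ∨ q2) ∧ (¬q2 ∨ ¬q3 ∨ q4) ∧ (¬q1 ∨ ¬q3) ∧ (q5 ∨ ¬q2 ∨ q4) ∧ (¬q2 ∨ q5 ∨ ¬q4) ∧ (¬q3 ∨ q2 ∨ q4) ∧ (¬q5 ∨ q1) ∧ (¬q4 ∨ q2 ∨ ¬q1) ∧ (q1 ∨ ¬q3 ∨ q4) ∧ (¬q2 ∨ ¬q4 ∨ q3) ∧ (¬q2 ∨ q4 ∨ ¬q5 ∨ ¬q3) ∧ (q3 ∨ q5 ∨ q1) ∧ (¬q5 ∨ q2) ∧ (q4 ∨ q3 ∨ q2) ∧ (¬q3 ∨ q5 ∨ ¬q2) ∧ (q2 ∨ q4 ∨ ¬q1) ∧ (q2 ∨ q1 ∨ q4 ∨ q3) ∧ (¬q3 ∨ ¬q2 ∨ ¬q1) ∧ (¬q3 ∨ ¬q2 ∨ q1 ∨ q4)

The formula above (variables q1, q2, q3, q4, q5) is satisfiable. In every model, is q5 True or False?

Suppose q5 = False.
Case q1 = False:
Unit clause (q3) forces q3 = True.
Unit clause (q2) forces q2 = True.
That conflicts with the unit clause (¬q2).
That branch fails; take q1 = True instead.
Unit clause (¬q3) forces q3 = False.
Case q2 = False:
Unit clause (¬q4) forces q4 = False.
That conflicts with the unit clause (q4).
That branch fails; take q2 = True instead.
Unit clause (q4) forces q4 = True.
That conflicts with the unit clause (¬q4).
Neither q2 = True nor q2 = False works.
Neither q1 = True nor q1 = False works.
So every satisfying assignment has q5 = True.

True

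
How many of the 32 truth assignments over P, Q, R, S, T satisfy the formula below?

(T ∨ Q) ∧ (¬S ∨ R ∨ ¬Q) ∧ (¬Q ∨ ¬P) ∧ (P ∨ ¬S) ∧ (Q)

There are 2^5 = 32 truth assignments over (P, Q, R, S, T).
Split on S. With S = True, the clauses containing S are satisfied and ¬S drops from the rest; 0 of the 2^4 = 16 assignments to the other variables satisfy what remains.
With S = False, by the same count on the reduced clause set, 4 assignments work.
(One model: P=F, Q=T, R=F, S=F, T=F.)
Total: 0 + 4 = 4.

4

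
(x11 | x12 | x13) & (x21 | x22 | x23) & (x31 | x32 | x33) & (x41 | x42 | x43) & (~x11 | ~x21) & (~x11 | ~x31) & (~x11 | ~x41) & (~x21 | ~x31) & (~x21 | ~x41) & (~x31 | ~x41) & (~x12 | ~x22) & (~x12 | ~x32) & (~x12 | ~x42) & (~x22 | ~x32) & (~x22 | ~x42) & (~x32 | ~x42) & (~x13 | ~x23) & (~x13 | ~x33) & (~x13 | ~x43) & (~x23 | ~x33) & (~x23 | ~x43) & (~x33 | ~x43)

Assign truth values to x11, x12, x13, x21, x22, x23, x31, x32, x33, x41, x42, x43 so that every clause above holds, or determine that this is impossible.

Branch on x11: set x11 = 0.
Branch on x12: set x12 = 1.
From the singleton clause (~x22), x22 = 0.
From the singleton clause (~x32), x32 = 0.
From the singleton clause (~x42), x42 = 0.
Branch on x21: set x21 = 1.
From the singleton clause (~x31), x31 = 0.
From the singleton clause (x33), x33 = 1.
From the singleton clause (~x41), x41 = 0.
From the singleton clause (x43), x43 = 1.
Now (~x43) is unsatisfied and unit — conflict.
That branch fails; take x21 = 0 instead.
From the singleton clause (x23), x23 = 1.
From the singleton clause (~x13), x13 = 0.
From the singleton clause (~x33), x33 = 0.
From the singleton clause (x31), x31 = 1.
From the singleton clause (~x41), x41 = 0.
From the singleton clause (x43), x43 = 1.
Now (~x43) is unsatisfied and unit — conflict.
Both values of x21 lead to a conflict.
That branch fails; take x12 = 0 instead.
From the singleton clause (x13), x13 = 1.
From the singleton clause (~x23), x23 = 0.
From the singleton clause (~x33), x33 = 0.
From the singleton clause (~x43), x43 = 0.
Branch on x21: set x21 = 1.
From the singleton clause (~x31), x31 = 0.
From the singleton clause (x32), x32 = 1.
From the singleton clause (~x41), x41 = 0.
From the singleton clause (x42), x42 = 1.
Now (~x42) is unsatisfied and unit — conflict.
That branch fails; take x21 = 0 instead.
From the singleton clause (x22), x22 = 1.
From the singleton clause (~x32), x32 = 0.
From the singleton clause (x31), x31 = 1.
From the singleton clause (~x41), x41 = 0.
From the singleton clause (x42), x42 = 1.
Now (~x42) is unsatisfied and unit — conflict.
Both values of x21 lead to a conflict.
Both values of x12 lead to a conflict.
That branch fails; take x11 = 1 instead.
From the singleton clause (~x21), x21 = 0.
From the singleton clause (~x31), x31 = 0.
From the singleton clause (~x41), x41 = 0.
Branch on x22: set x22 = 1.
From the singleton clause (~x12), x12 = 0.
From the singleton clause (~x32), x32 = 0.
From the singleton clause (x33), x33 = 1.
From the singleton clause (~x42), x42 = 0.
From the singleton clause (x43), x43 = 1.
Now (~x43) is unsatisfied and unit — conflict.
That branch fails; take x22 = 0 instead.
From the singleton clause (x23), x23 = 1.
From the singleton clause (~x13), x13 = 0.
From the singleton clause (~x33), x33 = 0.
From the singleton clause (x32), x32 = 1.
From the singleton clause (~x12), x12 = 0.
From the singleton clause (~x42), x42 = 0.
From the singleton clause (x43), x43 = 1.
Now (~x43) is unsatisfied and unit — conflict.
Both values of x22 lead to a conflict.
Both values of x11 lead to a conflict.

UNSATISFIABLE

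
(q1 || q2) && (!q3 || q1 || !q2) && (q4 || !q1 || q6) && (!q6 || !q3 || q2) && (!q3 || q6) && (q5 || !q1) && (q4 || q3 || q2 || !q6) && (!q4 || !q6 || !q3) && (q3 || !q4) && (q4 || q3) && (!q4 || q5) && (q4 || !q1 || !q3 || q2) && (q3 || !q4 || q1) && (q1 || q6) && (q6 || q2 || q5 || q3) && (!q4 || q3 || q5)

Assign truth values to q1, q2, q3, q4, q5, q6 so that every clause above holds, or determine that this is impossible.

Suppose q1 = true.
Unit clause (q5) forces q5 = true.
Suppose q4 = false.
Unit clause (q6) forces q6 = true.
Unit clause (q3) forces q3 = true.
Unit clause (q2) forces q2 = true.
This assignment satisfies each clause.

q1: true, q2: true, q3: true, q4: false, q5: true, q6: true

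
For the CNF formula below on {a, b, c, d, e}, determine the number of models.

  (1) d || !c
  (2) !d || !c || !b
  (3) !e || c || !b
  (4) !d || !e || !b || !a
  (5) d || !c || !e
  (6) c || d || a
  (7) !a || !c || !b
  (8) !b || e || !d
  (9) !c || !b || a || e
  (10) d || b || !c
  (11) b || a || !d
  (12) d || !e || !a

6

There are 2^5 = 32 truth assignments over (a, b, c, d, e).
Split on c. With c = true, the clauses containing c are satisfied and !c drops from the rest; 2 of the 2^4 = 16 assignments to the other variables satisfy what remains.
With c = false, by the same count on the reduced clause set, 4 assignments work.
(One model: a=T, b=F, c=F, d=F, e=F.)
Total: 2 + 4 = 6.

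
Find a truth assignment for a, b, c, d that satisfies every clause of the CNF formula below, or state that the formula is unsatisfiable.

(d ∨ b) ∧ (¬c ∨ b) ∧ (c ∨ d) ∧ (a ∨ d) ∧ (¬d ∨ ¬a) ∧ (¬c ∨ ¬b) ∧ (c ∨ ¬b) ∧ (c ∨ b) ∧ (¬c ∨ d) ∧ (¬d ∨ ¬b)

Branch on d: set d = True.
Unit clause (¬a) forces a = False.
Unit clause (¬b) forces b = False.
Unit clause (¬c) forces c = False.
But (c) is also a unit clause — contradiction.
Undo d and try d = False.
Unit clause (b) forces b = True.
Unit clause (c) forces c = True.
But (¬c) is also a unit clause — contradiction.
Both values of d lead to a conflict.

UNSATISFIABLE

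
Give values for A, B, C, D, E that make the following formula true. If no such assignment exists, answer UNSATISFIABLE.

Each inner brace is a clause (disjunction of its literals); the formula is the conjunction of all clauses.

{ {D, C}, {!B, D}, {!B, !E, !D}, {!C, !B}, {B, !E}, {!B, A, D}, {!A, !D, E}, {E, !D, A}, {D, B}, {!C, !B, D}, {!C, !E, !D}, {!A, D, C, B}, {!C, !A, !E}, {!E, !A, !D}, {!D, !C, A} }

UNSATISFIABLE

Branch on D: set D = true.
Branch on B: set B = false.
Unit clause (!E) forces E = false.
Unit clause (!A) forces A = false.
But (A) is also a unit clause — contradiction.
So B must be the other value — set B = true.
Unit clause (!E) forces E = false.
Unit clause (!C) forces C = false.
Unit clause (!A) forces A = false.
But (A) is also a unit clause — contradiction.
Both values of B lead to a conflict.
So D must be the other value — set D = false.
Unit clause (C) forces C = true.
Unit clause (!B) forces B = false.
But (B) is also a unit clause — contradiction.
Both values of D lead to a conflict.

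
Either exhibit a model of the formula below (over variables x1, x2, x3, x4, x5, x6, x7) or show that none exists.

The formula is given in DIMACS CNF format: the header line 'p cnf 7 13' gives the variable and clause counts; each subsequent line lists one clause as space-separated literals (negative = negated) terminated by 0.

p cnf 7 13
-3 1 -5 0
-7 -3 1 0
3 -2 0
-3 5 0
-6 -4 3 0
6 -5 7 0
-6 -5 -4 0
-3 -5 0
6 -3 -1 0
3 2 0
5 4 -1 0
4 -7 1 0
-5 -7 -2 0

Branch on x3: set x3 = True.
From the singleton clause (x5), x5 = True.
But (¬x5) is also a unit clause — contradiction.
That branch fails; take x3 = False instead.
From the singleton clause (¬x2), x2 = False.
But (x2) is also a unit clause — contradiction.
Either choice for x3 ends in contradiction.

UNSATISFIABLE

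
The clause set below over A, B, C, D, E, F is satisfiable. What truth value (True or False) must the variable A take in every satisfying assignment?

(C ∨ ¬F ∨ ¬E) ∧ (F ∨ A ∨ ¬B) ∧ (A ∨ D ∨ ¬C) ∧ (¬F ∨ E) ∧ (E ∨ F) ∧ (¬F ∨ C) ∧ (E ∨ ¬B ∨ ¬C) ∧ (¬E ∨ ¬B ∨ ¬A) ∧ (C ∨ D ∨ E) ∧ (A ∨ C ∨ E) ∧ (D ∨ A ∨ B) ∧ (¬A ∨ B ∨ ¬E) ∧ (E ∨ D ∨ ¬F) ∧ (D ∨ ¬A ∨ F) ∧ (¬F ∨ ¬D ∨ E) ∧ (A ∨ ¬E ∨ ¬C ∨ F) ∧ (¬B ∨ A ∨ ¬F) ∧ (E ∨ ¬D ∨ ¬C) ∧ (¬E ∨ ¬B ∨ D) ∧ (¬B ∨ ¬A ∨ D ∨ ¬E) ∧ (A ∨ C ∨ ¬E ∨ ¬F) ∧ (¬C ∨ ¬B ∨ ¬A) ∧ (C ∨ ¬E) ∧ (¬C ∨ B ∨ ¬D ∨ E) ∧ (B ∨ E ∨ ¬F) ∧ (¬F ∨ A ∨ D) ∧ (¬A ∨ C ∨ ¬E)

Suppose A = True.
Branch on F: set F = False.
Unit clause (E) forces E = True.
Unit clause (¬B) forces B = False.
That conflicts with the unit clause (B).
Backtrack on F: now try F = True.
Unit clause (E) forces E = True.
Unit clause (C) forces C = True.
Unit clause (¬B) forces B = False.
That conflicts with the unit clause (B).
Neither F = True nor F = False works.
So every satisfying assignment has A = False.

False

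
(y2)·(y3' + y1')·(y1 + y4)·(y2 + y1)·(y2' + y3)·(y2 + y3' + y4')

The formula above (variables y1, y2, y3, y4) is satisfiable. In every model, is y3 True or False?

True

Suppose y3 = 0.
The clause (y2) is unit, so y2 = 1.
Now (y2') is unsatisfied and unit — conflict.
So every satisfying assignment has y3 = True.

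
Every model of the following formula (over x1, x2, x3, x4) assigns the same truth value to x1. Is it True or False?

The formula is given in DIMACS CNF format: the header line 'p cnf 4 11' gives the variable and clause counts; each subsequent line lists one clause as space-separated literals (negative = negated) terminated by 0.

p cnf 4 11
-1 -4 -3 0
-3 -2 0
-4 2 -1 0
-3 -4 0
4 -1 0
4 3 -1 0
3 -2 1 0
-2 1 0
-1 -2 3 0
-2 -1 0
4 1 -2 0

Suppose x1 = True.
(x4) alone gives x4 = True.
(¬x3) alone gives x3 = False.
(x2) alone gives x2 = True.
Now (¬x2) is unsatisfied and unit — conflict.
So every satisfying assignment has x1 = False.

False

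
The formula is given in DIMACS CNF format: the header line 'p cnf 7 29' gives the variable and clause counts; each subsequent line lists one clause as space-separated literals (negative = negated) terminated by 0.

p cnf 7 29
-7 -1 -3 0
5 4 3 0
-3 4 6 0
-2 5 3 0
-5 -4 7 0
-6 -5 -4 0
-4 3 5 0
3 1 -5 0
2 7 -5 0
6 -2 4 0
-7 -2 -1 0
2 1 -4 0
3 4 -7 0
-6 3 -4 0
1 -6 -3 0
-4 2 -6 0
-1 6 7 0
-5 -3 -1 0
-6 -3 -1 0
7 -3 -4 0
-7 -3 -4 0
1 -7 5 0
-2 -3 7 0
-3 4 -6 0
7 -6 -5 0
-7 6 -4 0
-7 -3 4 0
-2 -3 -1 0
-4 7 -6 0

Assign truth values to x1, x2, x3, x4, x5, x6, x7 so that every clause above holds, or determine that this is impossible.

Try x7 = False.
Try x5 = False.
Try x4 = True.
(x3) alone gives x3 = True.
But (¬x3) is also a unit clause — contradiction.
Undo x4 and try x4 = False.
(x3) alone gives x3 = True.
(x6) alone gives x6 = True.
But (¬x6) is also a unit clause — contradiction.
Either choice for x4 ends in contradiction.
Undo x5 and try x5 = True.
(¬x4) alone gives x4 = False.
(x2) alone gives x2 = True.
(x6) alone gives x6 = True.
But (¬x6) is also a unit clause — contradiction.
Either choice for x5 ends in contradiction.
Undo x7 and try x7 = True.
Try x1 = False.
(x5) alone gives x5 = True.
(x3) alone gives x3 = True.
(¬x6) alone gives x6 = False.
(x4) alone gives x4 = True.
But (¬x4) is also a unit clause — contradiction.
Undo x1 and try x1 = True.
(¬x3) alone gives x3 = False.
(¬x2) alone gives x2 = False.
(x4) alone gives x4 = True.
(x5) alone gives x5 = True.
(¬x6) alone gives x6 = False.
But (x6) is also a unit clause — contradiction.
Either choice for x1 ends in contradiction.
Either choice for x7 ends in contradiction.

UNSATISFIABLE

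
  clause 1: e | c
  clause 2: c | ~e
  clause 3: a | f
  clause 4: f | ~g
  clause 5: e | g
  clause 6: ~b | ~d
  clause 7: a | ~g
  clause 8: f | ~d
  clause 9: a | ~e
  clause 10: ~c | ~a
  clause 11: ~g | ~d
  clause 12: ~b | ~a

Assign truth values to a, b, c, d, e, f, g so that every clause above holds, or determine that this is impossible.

Case e = 1:
The clause (c) is unit, so c = 1.
The clause (a) is unit, so a = 1.
Now (~a) is unsatisfied and unit — conflict.
Undo e and try e = 0.
The clause (c) is unit, so c = 1.
The clause (g) is unit, so g = 1.
The clause (f) is unit, so f = 1.
The clause (a) is unit, so a = 1.
Now (~a) is unsatisfied and unit — conflict.
Both values of e lead to a conflict.

UNSATISFIABLE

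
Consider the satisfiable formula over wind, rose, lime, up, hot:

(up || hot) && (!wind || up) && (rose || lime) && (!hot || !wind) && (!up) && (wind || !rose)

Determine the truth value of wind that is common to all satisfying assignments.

Suppose wind = true.
From the singleton clause (up), up = true.
Now (!up) is unsatisfied and unit — conflict.
So every satisfying assignment has wind = False.

False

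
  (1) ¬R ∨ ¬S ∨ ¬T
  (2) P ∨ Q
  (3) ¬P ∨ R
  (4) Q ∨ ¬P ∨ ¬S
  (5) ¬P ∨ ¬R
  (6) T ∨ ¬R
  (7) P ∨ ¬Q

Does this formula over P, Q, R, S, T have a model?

No

Branch on P: set P = True.
From the singleton clause (R), R = True.
That conflicts with the unit clause (¬R).
Backtrack on P: now try P = False.
From the singleton clause (Q), Q = True.
That conflicts with the unit clause (¬Q).
Either choice for P ends in contradiction.
No assignment satisfies every clause.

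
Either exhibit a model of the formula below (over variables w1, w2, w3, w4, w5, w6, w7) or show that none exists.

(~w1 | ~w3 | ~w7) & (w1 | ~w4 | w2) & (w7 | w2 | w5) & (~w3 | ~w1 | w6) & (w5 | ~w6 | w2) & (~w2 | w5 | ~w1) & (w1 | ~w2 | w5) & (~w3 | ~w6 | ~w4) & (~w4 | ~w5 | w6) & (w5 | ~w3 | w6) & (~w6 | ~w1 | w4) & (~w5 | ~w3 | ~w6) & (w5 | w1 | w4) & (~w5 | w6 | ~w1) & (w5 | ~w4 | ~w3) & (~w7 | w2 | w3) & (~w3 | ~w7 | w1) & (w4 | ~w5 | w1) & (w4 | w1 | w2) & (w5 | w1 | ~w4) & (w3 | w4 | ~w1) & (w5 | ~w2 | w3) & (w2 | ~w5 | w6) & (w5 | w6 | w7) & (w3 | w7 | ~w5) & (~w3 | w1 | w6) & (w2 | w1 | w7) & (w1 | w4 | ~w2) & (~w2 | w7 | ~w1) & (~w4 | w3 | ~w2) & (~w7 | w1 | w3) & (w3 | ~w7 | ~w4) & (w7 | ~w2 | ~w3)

Branch on w1: set w1 = 0.
Branch on w4: set w4 = 0.
Unit clause (w5) forces w5 = 1.
That conflicts with the unit clause (~w5).
That branch fails; take w4 = 1 instead.
Unit clause (w2) forces w2 = 1.
Unit clause (w5) forces w5 = 1.
Unit clause (w6) forces w6 = 1.
Unit clause (~w3) forces w3 = 0.
That conflicts with the unit clause (w3).
Both values of w4 lead to a conflict.
That branch fails; take w1 = 1 instead.
Branch on w3: set w3 = 0.
Unit clause (w4) forces w4 = 1.
Unit clause (~w2) forces w2 = 0.
Unit clause (~w7) forces w7 = 0.
Unit clause (w5) forces w5 = 1.
That conflicts with the unit clause (~w5).
That branch fails; take w3 = 1 instead.
Unit clause (~w7) forces w7 = 0.
Unit clause (w6) forces w6 = 1.
Unit clause (~w4) forces w4 = 0.
That conflicts with the unit clause (w4).
Both values of w3 lead to a conflict.
Both values of w1 lead to a conflict.

UNSATISFIABLE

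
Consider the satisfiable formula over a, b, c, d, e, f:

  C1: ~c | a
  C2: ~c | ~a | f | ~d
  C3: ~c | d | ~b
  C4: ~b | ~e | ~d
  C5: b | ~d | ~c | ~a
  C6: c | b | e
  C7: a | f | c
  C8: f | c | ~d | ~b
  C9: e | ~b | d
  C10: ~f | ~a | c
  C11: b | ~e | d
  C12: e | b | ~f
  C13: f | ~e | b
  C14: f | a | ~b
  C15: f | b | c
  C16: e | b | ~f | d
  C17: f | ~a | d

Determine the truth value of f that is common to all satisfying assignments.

True

Suppose f = 0.
Try c = 0.
Unit clause (a) forces a = 1.
Unit clause (b) forces b = 1.
Unit clause (~d) forces d = 0.
That conflicts with the unit clause (d).
Undo c and try c = 1.
Unit clause (a) forces a = 1.
Unit clause (~d) forces d = 0.
That conflicts with the unit clause (d).
Either choice for c ends in contradiction.
So every satisfying assignment has f = True.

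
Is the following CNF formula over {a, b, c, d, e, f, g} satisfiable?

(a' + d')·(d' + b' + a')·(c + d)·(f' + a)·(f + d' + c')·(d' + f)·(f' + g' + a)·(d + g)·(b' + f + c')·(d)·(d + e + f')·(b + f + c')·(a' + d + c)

Unit clause (d) forces d = 1.
Unit clause (a') forces a = 0.
Unit clause (f') forces f = 0.
That conflicts with the unit clause (f).
No assignment satisfies every clause.

Unsatisfiable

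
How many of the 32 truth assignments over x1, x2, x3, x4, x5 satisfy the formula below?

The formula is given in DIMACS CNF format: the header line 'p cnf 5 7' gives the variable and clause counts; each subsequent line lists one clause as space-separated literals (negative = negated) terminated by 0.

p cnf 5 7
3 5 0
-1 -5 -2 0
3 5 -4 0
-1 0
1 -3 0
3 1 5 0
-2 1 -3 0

There are 2^5 = 32 truth assignments over (x1, x2, x3, x4, x5).
Split on x4. With x4 = True, the clauses containing x4 are satisfied and ¬x4 drops from the rest; 2 of the 2^4 = 16 assignments to the other variables satisfy what remains.
With x4 = False, by the same count on the reduced clause set, 2 assignments work.
(One model: x1=F, x2=F, x3=F, x4=F, x5=T.)
Total: 2 + 2 = 4.

4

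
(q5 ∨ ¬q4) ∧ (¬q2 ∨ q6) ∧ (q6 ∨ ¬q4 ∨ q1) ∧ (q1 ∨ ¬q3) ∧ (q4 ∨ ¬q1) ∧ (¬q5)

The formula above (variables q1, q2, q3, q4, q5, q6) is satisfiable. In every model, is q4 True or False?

False

Suppose q4 = True.
Unit clause (q5) forces q5 = True.
But (¬q5) is also a unit clause — contradiction.
So every satisfying assignment has q4 = False.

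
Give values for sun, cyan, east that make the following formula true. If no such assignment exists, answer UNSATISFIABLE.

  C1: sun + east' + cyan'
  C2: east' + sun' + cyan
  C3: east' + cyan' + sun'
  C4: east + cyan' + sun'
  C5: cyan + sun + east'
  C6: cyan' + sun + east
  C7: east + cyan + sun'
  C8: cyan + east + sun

Case sun = 1:
Case east = 0:
(cyan') alone gives cyan = 0.
That conflicts with the unit clause (cyan).
So east must be the other value — set east = 1.
(cyan) alone gives cyan = 1.
That conflicts with the unit clause (cyan').
Neither east = 1 nor east = 0 works.
So sun must be the other value — set sun = 0.
Case east = 0:
(cyan') alone gives cyan = 0.
That conflicts with the unit clause (cyan).
So east must be the other value — set east = 1.
(cyan') alone gives cyan = 0.
That conflicts with the unit clause (cyan).
Neither east = 1 nor east = 0 works.
Neither sun = 1 nor sun = 0 works.

UNSATISFIABLE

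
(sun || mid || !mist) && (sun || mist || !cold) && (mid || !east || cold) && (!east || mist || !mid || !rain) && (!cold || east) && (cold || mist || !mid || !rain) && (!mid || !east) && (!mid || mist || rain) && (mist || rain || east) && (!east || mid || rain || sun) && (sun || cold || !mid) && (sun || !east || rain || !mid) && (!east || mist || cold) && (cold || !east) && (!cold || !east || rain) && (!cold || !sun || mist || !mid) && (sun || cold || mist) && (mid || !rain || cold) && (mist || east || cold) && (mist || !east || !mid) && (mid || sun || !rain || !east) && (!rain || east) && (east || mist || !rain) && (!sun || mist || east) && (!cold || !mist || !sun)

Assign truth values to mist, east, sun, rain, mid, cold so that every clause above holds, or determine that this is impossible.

mist ↦ true, east ↦ false, sun ↦ true, rain ↦ false, mid ↦ false, cold ↦ false

Try cold = false.
From the singleton clause (!east), east = false.
From the singleton clause (mist), mist = true.
From the singleton clause (!rain), rain = false.
Try sun = true.
No clause remains; mid is free.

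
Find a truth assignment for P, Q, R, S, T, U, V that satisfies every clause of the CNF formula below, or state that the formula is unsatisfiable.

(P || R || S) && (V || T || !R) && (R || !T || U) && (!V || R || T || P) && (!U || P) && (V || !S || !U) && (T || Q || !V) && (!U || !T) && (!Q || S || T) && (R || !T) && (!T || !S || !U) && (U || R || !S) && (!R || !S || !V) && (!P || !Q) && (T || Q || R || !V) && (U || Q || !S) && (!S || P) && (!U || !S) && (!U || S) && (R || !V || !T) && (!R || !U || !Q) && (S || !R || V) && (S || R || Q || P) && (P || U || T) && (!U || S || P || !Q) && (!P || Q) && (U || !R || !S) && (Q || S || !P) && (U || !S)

P=false; Q=false; R=true; S=false; T=true; U=false; V=true

Try U = false.
(!S) alone gives S = false.
Try P = false.
(R) alone gives R = true.
(V) alone gives V = true.
(T) alone gives T = true.
No clause remains; Q is free.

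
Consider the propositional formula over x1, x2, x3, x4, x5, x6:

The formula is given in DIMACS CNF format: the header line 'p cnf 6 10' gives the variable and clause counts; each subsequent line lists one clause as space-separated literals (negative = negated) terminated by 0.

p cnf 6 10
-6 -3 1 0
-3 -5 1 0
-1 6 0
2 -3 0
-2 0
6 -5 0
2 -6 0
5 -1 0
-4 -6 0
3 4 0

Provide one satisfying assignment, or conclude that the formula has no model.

x1: False,  x2: False,  x3: False,  x4: True,  x5: False,  x6: False

The clause (¬x2) is unit, so x2 = False.
The clause (¬x3) is unit, so x3 = False.
The clause (¬x6) is unit, so x6 = False.
The clause (¬x1) is unit, so x1 = False.
The clause (¬x5) is unit, so x5 = False.
The clause (x4) is unit, so x4 = True.
Every clause now holds.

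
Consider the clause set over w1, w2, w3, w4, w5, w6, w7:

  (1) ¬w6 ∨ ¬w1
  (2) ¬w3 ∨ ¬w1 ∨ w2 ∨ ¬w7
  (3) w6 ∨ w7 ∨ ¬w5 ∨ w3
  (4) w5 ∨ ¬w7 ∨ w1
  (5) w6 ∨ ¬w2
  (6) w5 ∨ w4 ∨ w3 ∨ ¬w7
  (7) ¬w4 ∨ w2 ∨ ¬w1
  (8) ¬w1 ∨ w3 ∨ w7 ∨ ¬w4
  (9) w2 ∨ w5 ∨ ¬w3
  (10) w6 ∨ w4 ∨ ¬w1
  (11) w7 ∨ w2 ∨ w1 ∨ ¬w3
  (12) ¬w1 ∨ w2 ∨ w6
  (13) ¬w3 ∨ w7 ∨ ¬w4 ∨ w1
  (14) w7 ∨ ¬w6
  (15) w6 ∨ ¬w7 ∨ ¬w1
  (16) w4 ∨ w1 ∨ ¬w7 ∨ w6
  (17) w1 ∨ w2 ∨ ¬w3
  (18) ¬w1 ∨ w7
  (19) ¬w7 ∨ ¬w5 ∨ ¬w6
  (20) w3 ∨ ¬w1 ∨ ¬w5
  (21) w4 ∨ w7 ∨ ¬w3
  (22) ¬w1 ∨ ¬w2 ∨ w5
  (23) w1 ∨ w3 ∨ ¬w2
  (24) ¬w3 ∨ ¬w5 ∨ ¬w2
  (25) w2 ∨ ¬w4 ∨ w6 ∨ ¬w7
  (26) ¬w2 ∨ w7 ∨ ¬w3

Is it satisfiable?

Try w6 = False.
Unit clause (¬w2) forces w2 = False.
Unit clause (¬w1) forces w1 = False.
Unit clause (¬w3) forces w3 = False.
Try w7 = False.
Unit clause (¬w5) forces w5 = False.
Every clause is now satisfied; w4 is unconstrained.
A satisfying assignment: w1 ↦ False,  w2 ↦ False,  w3 ↦ False,  w4 ↦ False,  w5 ↦ False,  w6 ↦ False,  w7 ↦ False.

Satisfiable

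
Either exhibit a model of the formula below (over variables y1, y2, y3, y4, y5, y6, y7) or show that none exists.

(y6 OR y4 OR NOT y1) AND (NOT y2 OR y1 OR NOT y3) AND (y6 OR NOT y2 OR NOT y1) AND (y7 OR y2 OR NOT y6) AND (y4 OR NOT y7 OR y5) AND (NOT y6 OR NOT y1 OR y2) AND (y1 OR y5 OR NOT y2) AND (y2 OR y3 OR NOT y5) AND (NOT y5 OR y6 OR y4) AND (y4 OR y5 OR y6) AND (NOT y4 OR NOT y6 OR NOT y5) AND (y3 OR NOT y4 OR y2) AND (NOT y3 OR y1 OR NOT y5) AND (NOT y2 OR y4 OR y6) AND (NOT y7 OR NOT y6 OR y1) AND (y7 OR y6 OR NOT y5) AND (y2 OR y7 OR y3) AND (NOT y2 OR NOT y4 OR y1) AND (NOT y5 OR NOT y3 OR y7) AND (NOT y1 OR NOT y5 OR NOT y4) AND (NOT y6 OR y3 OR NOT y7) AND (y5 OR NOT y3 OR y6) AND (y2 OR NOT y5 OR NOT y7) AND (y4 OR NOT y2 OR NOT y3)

y1: true,  y2: true,  y3: true,  y4: true,  y5: false,  y6: true,  y7: true

Try y6 = true.
Try y7 = true.
Unit clause (y1) forces y1 = true.
Unit clause (y2) forces y2 = true.
Unit clause (y3) forces y3 = true.
Unit clause (y4) forces y4 = true.
Unit clause (NOT y5) forces y5 = false.
All clauses are satisfied.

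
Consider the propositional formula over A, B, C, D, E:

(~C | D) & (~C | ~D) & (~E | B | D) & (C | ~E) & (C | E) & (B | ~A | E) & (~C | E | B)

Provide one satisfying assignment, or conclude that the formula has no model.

UNSATISFIABLE

Suppose C = 0.
From the singleton clause (~E), E = 0.
But (E) is also a unit clause — contradiction.
Undo C and try C = 1.
From the singleton clause (D), D = 1.
But (~D) is also a unit clause — contradiction.
Either choice for C ends in contradiction.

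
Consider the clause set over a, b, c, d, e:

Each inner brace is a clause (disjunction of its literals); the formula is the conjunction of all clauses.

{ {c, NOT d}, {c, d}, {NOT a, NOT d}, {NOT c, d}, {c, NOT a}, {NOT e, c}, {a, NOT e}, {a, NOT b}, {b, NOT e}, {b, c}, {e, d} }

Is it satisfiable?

Case c = true:
The clause (d) is unit, so d = true.
The clause (NOT a) is unit, so a = false.
The clause (NOT e) is unit, so e = false.
The clause (NOT b) is unit, so b = false.
All clauses are satisfied.
A satisfying assignment: a: false, b: false, c: true, d: true, e: false.

Satisfiable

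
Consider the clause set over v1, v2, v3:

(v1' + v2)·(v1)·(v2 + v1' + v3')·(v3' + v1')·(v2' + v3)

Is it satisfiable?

The clause (v1) is unit, so v1 = 1.
The clause (v2) is unit, so v2 = 1.
The clause (v3') is unit, so v3 = 0.
That conflicts with the unit clause (v3).
No assignment satisfies every clause.

No, unsatisfiable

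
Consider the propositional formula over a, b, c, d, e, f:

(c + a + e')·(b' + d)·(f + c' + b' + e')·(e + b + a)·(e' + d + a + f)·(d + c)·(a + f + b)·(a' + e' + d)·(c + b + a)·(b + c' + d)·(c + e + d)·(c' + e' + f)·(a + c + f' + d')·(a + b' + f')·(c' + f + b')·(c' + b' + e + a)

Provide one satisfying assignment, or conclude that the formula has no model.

a: 1; b: 1; c: 1; d: 1; e: 1; f: 1

Try b = 1.
Unit clause (d) forces d = 1.
Try a = 1.
Try c = 1.
Unit clause (f) forces f = 1.
Every clause is now satisfied; e is unconstrained.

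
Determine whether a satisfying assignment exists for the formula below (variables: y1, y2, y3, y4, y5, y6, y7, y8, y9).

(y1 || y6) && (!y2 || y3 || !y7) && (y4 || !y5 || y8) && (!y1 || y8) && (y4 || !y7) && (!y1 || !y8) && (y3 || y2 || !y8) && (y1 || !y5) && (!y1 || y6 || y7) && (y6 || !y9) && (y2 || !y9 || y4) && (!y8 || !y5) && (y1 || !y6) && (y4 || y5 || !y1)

Case y1 = true:
(y8) alone gives y8 = true.
But (!y8) is also a unit clause — contradiction.
Backtrack on y1: now try y1 = false.
(y6) alone gives y6 = true.
But (!y6) is also a unit clause — contradiction.
Neither y1 = true nor y1 = false works.
No assignment satisfies every clause.

No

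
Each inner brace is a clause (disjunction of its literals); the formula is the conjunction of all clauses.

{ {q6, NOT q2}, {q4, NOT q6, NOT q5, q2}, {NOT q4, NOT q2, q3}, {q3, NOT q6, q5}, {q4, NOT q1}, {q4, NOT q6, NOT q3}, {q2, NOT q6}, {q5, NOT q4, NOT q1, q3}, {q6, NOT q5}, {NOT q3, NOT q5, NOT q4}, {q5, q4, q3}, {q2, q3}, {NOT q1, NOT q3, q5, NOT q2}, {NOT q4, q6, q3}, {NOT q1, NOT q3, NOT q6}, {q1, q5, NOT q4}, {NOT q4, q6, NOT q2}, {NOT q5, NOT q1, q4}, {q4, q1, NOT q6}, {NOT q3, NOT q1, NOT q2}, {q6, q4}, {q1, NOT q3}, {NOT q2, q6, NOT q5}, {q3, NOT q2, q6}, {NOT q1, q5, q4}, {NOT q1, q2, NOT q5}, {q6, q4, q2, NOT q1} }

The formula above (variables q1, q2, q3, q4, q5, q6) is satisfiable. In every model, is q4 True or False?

Suppose q4 = false.
The clause (NOT q1) is unit, so q1 = false.
The clause (NOT q6) is unit, so q6 = false.
Now (q6) is unsatisfied and unit — conflict.
So every satisfying assignment has q4 = True.

True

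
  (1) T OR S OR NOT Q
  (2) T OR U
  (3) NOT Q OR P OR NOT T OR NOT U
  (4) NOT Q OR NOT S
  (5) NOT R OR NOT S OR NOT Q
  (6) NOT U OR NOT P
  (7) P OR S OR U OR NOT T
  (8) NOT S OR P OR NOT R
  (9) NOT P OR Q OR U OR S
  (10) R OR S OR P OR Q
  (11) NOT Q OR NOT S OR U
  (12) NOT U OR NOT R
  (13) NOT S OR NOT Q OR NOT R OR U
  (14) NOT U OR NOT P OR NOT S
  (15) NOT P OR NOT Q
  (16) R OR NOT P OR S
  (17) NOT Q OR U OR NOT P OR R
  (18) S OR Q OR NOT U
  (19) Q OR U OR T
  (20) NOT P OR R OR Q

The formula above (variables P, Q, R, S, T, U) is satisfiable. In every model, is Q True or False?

False

Suppose Q = true.
Unit clause (NOT S) forces S = false.
Unit clause (T) forces T = true.
Unit clause (NOT P) forces P = false.
Unit clause (NOT U) forces U = false.
That conflicts with the unit clause (U).
So every satisfying assignment has Q = False.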